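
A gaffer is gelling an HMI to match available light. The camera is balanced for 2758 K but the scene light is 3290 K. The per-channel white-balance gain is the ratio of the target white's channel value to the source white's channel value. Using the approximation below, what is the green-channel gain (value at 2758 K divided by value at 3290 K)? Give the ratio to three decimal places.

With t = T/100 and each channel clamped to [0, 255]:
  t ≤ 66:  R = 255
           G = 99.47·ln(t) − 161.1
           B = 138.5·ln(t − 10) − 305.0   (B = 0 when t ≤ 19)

At 3290 K (t = 32.9):
  G = 99.47·ln 32.9 − 161.1 = 99.47·3.4935 − 161.1 = 186.396.
At 2758 K (t = 27.58):
  G = 99.47·ln 27.58 − 161.1 = 99.47·3.3171 − 161.1 = 168.851.
Gain = 168.851 / 186.396 = 0.9059 → 0.906.

0.906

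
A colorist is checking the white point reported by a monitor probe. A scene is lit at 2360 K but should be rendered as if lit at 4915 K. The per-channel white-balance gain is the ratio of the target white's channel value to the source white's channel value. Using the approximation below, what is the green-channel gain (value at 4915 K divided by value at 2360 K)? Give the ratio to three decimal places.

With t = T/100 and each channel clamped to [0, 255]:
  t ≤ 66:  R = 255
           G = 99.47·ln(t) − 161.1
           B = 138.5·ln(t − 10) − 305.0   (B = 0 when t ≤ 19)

1.476

At 2360 K (t = 23.6):
  G = 99.47·ln 23.6 − 161.1 = 99.47·3.1612 − 161.1 = 153.349.
At 4915 K (t = 49.15):
  G = 99.47·ln 49.15 − 161.1 = 99.47·3.8949 − 161.1 = 226.323.
Gain = 226.323 / 153.349 = 1.4759 → 1.476.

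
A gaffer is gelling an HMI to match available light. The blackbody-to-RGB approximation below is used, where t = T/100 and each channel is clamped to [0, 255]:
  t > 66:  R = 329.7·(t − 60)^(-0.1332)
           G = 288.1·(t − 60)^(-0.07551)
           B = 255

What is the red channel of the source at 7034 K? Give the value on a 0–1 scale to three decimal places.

0.947

t = 7034/100 = 70.34; the t > 66 branch applies.
R = 329.7·(70.34 − 60)^(-0.1332) = 329.7·10.34^(-0.1332) = 329.7·0.73260 = 241.538.
On a 0–1 scale: 241.538/255 = 0.9472 → 0.947.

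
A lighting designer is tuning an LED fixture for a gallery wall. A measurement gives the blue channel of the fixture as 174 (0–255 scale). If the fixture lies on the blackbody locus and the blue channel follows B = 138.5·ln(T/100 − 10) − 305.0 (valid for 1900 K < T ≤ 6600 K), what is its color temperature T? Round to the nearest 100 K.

ln(t − 10) = (174 + 305.0) / 138.5 = 3.4585.
t − 10 = e^3.4585 = 31.769, so t = 41.769.
T = 100·t = 4177 K → 4200 K to the nearest 100 K.

4200 K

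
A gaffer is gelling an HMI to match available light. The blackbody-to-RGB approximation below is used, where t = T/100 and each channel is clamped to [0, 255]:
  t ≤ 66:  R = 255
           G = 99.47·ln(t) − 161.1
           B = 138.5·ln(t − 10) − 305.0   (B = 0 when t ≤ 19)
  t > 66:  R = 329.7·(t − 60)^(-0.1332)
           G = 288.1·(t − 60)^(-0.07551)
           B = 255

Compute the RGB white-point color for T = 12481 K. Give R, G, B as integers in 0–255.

t = 12481/100 = 124.81; the t > 66 branch applies.
R = 329.7·(124.81 − 60)^(-0.1332) = 329.7·64.81^(-0.1332) = 329.7·0.57371 = 189.151.
G = 288.1·(124.81 − 60)^(-0.07551) = 288.1·64.81^(-0.07551) = 288.1·0.72980 = 210.255.
B = 255 by definition for t > 66.
Rounded: (189, 210, 255).

R=189, G=210, B=255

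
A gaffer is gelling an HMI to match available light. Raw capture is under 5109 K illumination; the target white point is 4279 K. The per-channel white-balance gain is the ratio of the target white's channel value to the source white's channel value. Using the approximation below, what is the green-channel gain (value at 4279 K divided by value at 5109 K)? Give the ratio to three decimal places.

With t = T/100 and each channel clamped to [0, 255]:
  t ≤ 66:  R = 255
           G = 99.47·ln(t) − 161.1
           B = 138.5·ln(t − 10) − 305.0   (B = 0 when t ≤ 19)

At 5109 K (t = 51.09):
  G = 99.47·ln 51.09 − 161.1 = 99.47·3.9336 − 161.1 = 230.174.
At 4279 K (t = 42.79):
  G = 99.47·ln 42.79 − 161.1 = 99.47·3.7563 − 161.1 = 212.540.
Gain = 212.540 / 230.174 = 0.9234 → 0.923.

0.923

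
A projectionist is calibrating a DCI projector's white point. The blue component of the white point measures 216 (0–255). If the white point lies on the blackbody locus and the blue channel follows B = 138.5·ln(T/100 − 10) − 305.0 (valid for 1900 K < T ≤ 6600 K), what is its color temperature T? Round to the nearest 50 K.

ln(t − 10) = (216 + 305.0) / 138.5 = 3.7617.
t − 10 = e^3.7617 = 43.023, so t = 53.023.
T = 100·t = 5302 K → 5300 K to the nearest 50 K.

5300 K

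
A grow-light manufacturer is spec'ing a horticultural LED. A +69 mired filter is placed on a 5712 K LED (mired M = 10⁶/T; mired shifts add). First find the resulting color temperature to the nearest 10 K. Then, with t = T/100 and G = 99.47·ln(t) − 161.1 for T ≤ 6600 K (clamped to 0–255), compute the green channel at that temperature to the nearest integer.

M_in = 10⁶/5712 = 175.07; M_out = 175.07 + (+69) = 244.07.
T_out = 10⁶/244.07 = 4097.2 K → 4100 K; t = 41.
G = 99.47·ln 41 − 161.1 = 99.47·3.7136 − 161.1 = 208.289.
Rounded: 208.

208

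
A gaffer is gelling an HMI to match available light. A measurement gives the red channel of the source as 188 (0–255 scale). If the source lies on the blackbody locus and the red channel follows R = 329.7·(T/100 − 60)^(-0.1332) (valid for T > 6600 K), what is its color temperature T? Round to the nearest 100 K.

(t − 60)^(-0.1332) = 188/329.7 = 0.57022.
t − 60 = 0.57022^(1/-0.1332) = 0.57022^(-7.508) = 67.848, so t = 127.848.
T = 100·t = 12785 K → 12800 K to the nearest 100 K.

12800 K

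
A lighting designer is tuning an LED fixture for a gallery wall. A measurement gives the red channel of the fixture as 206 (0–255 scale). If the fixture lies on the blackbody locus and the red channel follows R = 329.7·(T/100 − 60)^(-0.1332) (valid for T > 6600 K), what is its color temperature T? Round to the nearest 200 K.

(t − 60)^(-0.1332) = 206/329.7 = 0.62481.
t − 60 = 0.62481^(1/-0.1332) = 0.62481^(-7.508) = 34.152, so t = 94.152.
T = 100·t = 9415 K → 9400 K to the nearest 200 K.

9400 K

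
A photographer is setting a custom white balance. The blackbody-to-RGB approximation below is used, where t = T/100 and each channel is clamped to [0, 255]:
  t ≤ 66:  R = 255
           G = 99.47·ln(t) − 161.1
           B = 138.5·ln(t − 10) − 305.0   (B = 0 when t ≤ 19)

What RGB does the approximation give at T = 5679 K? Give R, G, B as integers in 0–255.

t = 5679/100 = 56.79; the t ≤ 66 branch applies.
R = 255 by definition for t ≤ 66.
G = 99.47·ln 56.79 − 161.1 = 99.47·4.0394 − 161.1 = 240.695.
B = 138.5·ln(56.79 − 10) − 305.0 = 138.5·ln 46.79 − 305.0 = 138.5·3.8457 − 305.0 = 227.625.
Rounded: (255, 241, 228).

R=255, G=241, B=228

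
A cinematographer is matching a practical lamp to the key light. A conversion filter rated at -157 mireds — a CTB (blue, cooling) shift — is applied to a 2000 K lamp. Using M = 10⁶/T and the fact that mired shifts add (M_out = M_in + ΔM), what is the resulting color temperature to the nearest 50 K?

M_in = 10⁶/2000 = 500.00 mireds.
M_out = 500.00 + (-157) = 343.00 mireds.
T_out = 10⁶/343.00 = 2915.5 K → 2900 K.

2900 K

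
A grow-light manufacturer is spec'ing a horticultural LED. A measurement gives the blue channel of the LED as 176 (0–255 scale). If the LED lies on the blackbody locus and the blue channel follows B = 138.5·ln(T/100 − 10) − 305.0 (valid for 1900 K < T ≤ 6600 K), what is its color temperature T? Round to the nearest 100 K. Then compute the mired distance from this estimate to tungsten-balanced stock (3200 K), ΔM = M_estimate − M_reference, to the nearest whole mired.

-74 mireds

ln(t − 10) = (176 + 305.0) / 138.5 = 3.4729.
t − 10 = e^3.4729 = 32.231, so t = 42.231.
T = 100·t = 4223 K → 4200 K to the nearest 100 K.
M_estimate = 10⁶/4200 = 238.10; M_reference = 10⁶/3200 = 312.50.
ΔM = 238.10 − 312.50 = -74.40 → -74 mireds.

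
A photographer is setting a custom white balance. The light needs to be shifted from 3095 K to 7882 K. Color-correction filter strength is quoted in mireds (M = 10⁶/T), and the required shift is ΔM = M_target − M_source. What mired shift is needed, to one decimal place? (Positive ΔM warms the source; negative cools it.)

-196.2 mireds

M_source = 10⁶/3095 = 323.102; M_target = 10⁶/7882 = 126.871.
ΔM = 126.871 − 323.102 = -196.230 → -196.2 mireds, a cooling shift.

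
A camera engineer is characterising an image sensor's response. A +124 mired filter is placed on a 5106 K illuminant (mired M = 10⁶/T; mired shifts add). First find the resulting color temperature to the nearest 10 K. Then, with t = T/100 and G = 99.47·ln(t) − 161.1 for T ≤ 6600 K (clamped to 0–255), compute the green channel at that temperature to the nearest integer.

M_in = 10⁶/5106 = 195.85; M_out = 195.85 + (+124) = 319.85.
T_out = 10⁶/319.85 = 3126.5 K → 3130 K; t = 31.3.
G = 99.47·ln 31.3 − 161.1 = 99.47·3.4436 − 161.1 = 181.437.
Rounded: 181.

181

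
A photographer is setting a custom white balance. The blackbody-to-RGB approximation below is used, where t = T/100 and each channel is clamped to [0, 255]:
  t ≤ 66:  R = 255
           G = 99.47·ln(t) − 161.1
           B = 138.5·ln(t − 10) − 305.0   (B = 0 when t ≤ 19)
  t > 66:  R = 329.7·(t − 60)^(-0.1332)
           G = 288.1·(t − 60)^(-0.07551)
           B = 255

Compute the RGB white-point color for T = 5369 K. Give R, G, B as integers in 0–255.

R=255, G=235, B=218

t = 5369/100 = 53.69; the t ≤ 66 branch applies.
R = 255 by definition for t ≤ 66.
G = 99.47·ln 53.69 − 161.1 = 99.47·3.9832 − 161.1 = 235.112.
B = 138.5·ln(53.69 − 10) − 305.0 = 138.5·ln 43.69 − 305.0 = 138.5·3.7771 − 305.0 = 218.131.
Rounded: (255, 235, 218).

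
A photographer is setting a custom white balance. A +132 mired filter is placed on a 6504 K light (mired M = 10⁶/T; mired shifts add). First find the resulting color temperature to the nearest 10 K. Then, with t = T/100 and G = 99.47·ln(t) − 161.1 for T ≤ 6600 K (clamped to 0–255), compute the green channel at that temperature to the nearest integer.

M_in = 10⁶/6504 = 153.75; M_out = 153.75 + (+132) = 285.75.
T_out = 10⁶/285.75 = 3499.5 K → 3500 K; t = 35.
G = 99.47·ln 35 − 161.1 = 99.47·3.5553 − 161.1 = 192.550.
Rounded: 193.

193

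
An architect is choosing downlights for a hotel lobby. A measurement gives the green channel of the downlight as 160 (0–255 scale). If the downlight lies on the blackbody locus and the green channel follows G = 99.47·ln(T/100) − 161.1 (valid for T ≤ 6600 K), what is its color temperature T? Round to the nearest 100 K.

ln t = (160 + 161.1) / 99.47 = 3.2281.
t = e^3.2281 = 25.232.
T = 100·t = 2523 K → 2500 K to the nearest 100 K.

2500 K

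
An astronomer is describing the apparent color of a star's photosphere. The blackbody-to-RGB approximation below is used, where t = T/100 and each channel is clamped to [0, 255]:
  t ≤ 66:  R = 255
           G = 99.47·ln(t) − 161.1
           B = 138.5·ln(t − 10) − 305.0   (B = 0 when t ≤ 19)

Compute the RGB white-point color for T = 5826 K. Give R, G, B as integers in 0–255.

t = 5826/100 = 58.26; the t ≤ 66 branch applies.
R = 255 by definition for t ≤ 66.
G = 99.47·ln 58.26 − 161.1 = 99.47·4.0649 − 161.1 = 243.237.
B = 138.5·ln(58.26 − 10) − 305.0 = 138.5·ln 48.26 − 305.0 = 138.5·3.8766 − 305.0 = 231.910.
Rounded: (255, 243, 232).

R=255, G=243, B=232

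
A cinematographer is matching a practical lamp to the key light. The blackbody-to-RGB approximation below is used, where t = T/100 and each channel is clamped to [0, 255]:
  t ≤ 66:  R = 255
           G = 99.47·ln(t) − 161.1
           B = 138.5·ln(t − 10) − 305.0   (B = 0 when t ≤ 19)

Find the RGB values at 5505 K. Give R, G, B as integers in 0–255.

R=255, G=238, B=222

t = 5505/100 = 55.05; the t ≤ 66 branch applies.
R = 255 by definition for t ≤ 66.
G = 99.47·ln 55.05 − 161.1 = 99.47·4.0082 − 161.1 = 237.600.
B = 138.5·ln(55.05 − 10) − 305.0 = 138.5·ln 45.05 − 305.0 = 138.5·3.8078 − 305.0 = 222.377.
Rounded: (255, 238, 222).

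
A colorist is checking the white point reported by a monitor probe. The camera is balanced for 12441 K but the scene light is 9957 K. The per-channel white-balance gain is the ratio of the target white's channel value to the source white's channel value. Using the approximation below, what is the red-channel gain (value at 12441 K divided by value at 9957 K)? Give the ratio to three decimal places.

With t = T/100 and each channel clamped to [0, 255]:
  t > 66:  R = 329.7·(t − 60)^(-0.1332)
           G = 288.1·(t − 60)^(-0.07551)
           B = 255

At 9957 K (t = 99.57):
  R = 329.7·(99.57 − 60)^(-0.1332) = 329.7·39.57^(-0.1332) = 329.7·0.61268 = 201.999.
At 12441 K (t = 124.41):
  R = 329.7·(124.41 − 60)^(-0.1332) = 329.7·64.41^(-0.1332) = 329.7·0.57418 = 189.307.
Gain = 189.307 / 201.999 = 0.9372 → 0.937.

0.937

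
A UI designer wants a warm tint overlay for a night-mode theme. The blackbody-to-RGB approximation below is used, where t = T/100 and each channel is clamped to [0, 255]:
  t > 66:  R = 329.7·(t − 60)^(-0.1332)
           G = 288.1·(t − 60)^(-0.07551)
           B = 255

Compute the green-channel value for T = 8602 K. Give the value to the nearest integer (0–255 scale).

225

t = 8602/100 = 86.02; the t > 66 branch applies.
G = 288.1·(86.02 − 60)^(-0.07551) = 288.1·26.02^(-0.07551) = 288.1·0.78186 = 225.254.
Rounded: 225.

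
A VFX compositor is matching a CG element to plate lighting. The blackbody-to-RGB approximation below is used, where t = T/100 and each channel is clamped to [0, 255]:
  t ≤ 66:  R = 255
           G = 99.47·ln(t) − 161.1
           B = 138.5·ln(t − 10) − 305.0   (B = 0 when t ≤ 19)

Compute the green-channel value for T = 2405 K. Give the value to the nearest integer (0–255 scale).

155

t = 2405/100 = 24.05; the t ≤ 66 branch applies.
G = 99.47·ln 24.05 − 161.1 = 99.47·3.1801 − 161.1 = 155.228.
Rounded: 155.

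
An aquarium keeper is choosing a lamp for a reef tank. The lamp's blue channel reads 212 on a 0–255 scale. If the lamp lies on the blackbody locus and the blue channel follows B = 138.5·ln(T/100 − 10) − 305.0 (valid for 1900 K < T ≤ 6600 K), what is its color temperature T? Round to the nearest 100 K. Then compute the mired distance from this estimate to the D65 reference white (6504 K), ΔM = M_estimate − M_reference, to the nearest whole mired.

ln(t − 10) = (212 + 305.0) / 138.5 = 3.7329.
t − 10 = e^3.7329 = 41.798, so t = 51.798.
T = 100·t = 5180 K → 5200 K to the nearest 100 K.
M_estimate = 10⁶/5200 = 192.31; M_reference = 10⁶/6504 = 153.75.
ΔM = 192.31 − 153.75 = 38.56 → +39 mireds.

+39 mireds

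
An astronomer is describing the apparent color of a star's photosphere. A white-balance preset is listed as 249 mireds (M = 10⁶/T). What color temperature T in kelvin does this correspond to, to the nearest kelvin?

4016 K

T = 10⁶ / 249 = 4016.06 K → 4016 K.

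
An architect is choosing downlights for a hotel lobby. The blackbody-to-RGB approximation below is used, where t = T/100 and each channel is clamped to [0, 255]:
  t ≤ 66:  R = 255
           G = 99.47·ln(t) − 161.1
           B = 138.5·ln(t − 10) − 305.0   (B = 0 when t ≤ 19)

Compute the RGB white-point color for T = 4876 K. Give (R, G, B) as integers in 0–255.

t = 4876/100 = 48.76; the t ≤ 66 branch applies.
R = 255 by definition for t ≤ 66.
G = 99.47·ln 48.76 − 161.1 = 99.47·3.8869 − 161.1 = 225.531.
B = 138.5·ln(48.76 − 10) − 305.0 = 138.5·ln 38.76 − 305.0 = 138.5·3.6574 − 305.0 = 201.548.
Rounded: (255, 226, 202).

(255, 226, 202)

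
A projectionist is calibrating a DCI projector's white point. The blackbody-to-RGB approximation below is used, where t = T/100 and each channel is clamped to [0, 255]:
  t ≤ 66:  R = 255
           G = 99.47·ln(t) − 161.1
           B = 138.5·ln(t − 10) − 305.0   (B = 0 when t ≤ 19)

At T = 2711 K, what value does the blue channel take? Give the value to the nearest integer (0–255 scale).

t = 2711/100 = 27.11; the t ≤ 66 branch applies.
B = 138.5·ln(27.11 − 10) − 305.0 = 138.5·ln 17.11 − 305.0 = 138.5·2.8397 − 305.0 = 88.293.
Rounded: 88.

88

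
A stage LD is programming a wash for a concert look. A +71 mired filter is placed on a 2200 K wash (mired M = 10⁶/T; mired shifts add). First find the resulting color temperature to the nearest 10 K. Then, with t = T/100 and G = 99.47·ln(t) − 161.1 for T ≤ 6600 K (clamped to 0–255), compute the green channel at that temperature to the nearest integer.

132

M_in = 10⁶/2200 = 454.55; M_out = 454.55 + (+71) = 525.55.
T_out = 10⁶/525.55 = 1902.8 K → 1900 K; t = 19.
G = 99.47·ln 19 − 161.1 = 99.47·2.9444 − 161.1 = 131.783.
Rounded: 132.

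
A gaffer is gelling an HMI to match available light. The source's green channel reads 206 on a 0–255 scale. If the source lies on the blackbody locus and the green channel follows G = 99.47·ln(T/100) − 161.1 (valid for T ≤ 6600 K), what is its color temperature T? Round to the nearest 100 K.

4000 K

ln t = (206 + 161.1) / 99.47 = 3.6906.
t = e^3.6906 = 40.067.
T = 100·t = 4007 K → 4000 K to the nearest 100 K.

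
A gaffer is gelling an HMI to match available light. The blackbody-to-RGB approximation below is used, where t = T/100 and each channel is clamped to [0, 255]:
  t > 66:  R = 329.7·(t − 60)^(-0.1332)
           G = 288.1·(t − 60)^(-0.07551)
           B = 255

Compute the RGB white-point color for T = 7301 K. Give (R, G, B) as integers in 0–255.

(234, 237, 255)

t = 7301/100 = 73.01; the t > 66 branch applies.
R = 329.7·(73.01 − 60)^(-0.1332) = 329.7·13.01^(-0.1332) = 329.7·0.71052 = 234.259.
G = 288.1·(73.01 − 60)^(-0.07551) = 288.1·13.01^(-0.07551) = 288.1·0.82387 = 237.358.
B = 255 by definition for t > 66.
Rounded: (234, 237, 255).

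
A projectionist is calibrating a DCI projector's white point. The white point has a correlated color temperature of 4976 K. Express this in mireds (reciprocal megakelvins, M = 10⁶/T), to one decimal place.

M = 10⁶ / 4976 = 200.965 → 201.0 mireds.

201.0 mireds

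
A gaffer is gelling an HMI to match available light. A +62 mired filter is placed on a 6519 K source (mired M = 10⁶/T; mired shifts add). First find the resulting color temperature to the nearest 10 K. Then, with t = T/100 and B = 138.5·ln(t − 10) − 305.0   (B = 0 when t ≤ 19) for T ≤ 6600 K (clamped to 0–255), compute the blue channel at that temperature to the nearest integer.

M_in = 10⁶/6519 = 153.40; M_out = 153.40 + (+62) = 215.40.
T_out = 10⁶/215.40 = 4642.6 K → 4640 K; t = 46.4.
B = 138.5·ln(46.4 − 10) − 305.0 = 138.5·ln 36.4 − 305.0 = 138.5·3.5946 − 305.0 = 192.848.
Rounded: 193.

193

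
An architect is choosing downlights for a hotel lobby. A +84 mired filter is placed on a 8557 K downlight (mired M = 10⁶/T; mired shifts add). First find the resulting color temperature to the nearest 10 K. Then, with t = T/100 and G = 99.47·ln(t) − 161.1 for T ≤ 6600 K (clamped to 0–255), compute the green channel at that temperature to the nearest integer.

228

M_in = 10⁶/8557 = 116.86; M_out = 116.86 + (+84) = 200.86.
T_out = 10⁶/200.86 = 4978.5 K → 4980 K; t = 49.8.
G = 99.47·ln 49.8 − 161.1 = 99.47·3.9080 − 161.1 = 227.630.
Rounded: 228.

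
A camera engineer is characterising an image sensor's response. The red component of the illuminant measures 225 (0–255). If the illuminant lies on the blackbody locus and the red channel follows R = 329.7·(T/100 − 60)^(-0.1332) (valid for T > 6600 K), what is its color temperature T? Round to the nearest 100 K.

7800 K

(t − 60)^(-0.1332) = 225/329.7 = 0.68244.
t − 60 = 0.68244^(1/-0.1332) = 0.68244^(-7.508) = 17.610, so t = 77.610.
T = 100·t = 7761 K → 7800 K to the nearest 100 K.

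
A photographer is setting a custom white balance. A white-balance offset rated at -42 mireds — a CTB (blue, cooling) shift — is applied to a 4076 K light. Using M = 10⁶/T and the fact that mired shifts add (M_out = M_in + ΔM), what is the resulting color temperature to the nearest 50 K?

4900 K

M_in = 10⁶/4076 = 245.34 mireds.
M_out = 245.34 + (-42) = 203.34 mireds.
T_out = 10⁶/203.34 = 4917.9 K → 4900 K.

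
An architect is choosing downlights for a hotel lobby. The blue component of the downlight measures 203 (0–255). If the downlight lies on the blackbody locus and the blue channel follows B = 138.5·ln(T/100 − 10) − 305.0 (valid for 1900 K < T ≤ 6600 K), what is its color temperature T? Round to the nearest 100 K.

ln(t − 10) = (203 + 305.0) / 138.5 = 3.6679.
t − 10 = e^3.6679 = 39.168, so t = 49.168.
T = 100·t = 4917 K → 4900 K to the nearest 100 K.

4900 K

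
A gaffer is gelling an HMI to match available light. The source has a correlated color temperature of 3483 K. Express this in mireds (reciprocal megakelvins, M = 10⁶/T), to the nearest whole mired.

287 mireds

M = 10⁶ / 3483 = 287.109 → 287 mireds.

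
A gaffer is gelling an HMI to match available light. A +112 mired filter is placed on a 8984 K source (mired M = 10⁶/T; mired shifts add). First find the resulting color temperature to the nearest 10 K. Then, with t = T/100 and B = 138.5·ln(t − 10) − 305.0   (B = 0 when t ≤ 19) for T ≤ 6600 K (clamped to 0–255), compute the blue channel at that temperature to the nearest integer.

M_in = 10⁶/8984 = 111.31; M_out = 111.31 + (+112) = 223.31.
T_out = 10⁶/223.31 = 4478.1 K → 4480 K; t = 44.8.
B = 138.5·ln(44.8 − 10) − 305.0 = 138.5·ln 34.8 − 305.0 = 138.5·3.5496 − 305.0 = 186.622.
Rounded: 187.

187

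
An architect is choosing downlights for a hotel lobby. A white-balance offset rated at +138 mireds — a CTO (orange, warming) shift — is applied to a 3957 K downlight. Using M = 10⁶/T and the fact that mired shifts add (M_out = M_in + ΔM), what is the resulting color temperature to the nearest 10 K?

2560 K

M_in = 10⁶/3957 = 252.72 mireds.
M_out = 252.72 + (+138) = 390.72 mireds.
T_out = 10⁶/390.72 = 2559.4 K → 2560 K.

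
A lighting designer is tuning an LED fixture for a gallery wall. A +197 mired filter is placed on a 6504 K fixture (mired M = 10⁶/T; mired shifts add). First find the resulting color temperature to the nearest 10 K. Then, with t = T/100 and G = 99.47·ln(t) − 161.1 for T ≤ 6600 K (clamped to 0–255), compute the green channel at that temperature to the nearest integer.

M_in = 10⁶/6504 = 153.75; M_out = 153.75 + (+197) = 350.75.
T_out = 10⁶/350.75 = 2851.0 K → 2850 K; t = 28.5.
G = 99.47·ln 28.5 − 161.1 = 99.47·3.3499 − 161.1 = 172.115.
Rounded: 172.

172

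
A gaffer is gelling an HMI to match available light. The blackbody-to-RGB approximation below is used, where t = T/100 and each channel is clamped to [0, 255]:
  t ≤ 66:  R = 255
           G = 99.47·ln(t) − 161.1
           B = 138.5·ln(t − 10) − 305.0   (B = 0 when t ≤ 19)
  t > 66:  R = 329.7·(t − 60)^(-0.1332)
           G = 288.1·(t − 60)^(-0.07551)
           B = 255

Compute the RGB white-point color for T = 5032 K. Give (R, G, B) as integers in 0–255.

(255, 229, 207)

t = 5032/100 = 50.32; the t ≤ 66 branch applies.
R = 255 by definition for t ≤ 66.
G = 99.47·ln 50.32 − 161.1 = 99.47·3.9184 − 161.1 = 228.664.
B = 138.5·ln(50.32 − 10) − 305.0 = 138.5·ln 40.32 − 305.0 = 138.5·3.6968 − 305.0 = 207.013.
Rounded: (255, 229, 207).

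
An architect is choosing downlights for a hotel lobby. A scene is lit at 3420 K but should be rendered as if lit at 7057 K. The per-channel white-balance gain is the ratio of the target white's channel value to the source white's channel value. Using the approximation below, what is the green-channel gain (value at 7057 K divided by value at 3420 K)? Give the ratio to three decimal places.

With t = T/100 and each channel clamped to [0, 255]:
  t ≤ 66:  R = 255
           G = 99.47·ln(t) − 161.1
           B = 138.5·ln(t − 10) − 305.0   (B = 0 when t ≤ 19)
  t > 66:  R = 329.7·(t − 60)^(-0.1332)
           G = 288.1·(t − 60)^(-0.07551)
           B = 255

1.267

At 3420 K (t = 34.2):
  G = 99.47·ln 34.2 − 161.1 = 99.47·3.5322 − 161.1 = 190.250.
At 7057 K (t = 70.57):
  G = 288.1·(70.57 − 60)^(-0.07551) = 288.1·10.57^(-0.07551) = 288.1·0.83690 = 241.110.
Gain = 241.110 / 190.250 = 1.2673 → 1.267.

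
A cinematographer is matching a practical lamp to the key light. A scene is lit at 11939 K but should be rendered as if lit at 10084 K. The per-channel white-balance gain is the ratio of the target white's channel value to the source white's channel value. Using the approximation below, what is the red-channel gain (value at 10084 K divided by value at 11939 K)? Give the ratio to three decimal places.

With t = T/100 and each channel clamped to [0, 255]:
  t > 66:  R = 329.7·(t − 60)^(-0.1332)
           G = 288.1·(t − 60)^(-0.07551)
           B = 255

At 11939 K (t = 119.39):
  R = 329.7·(119.39 − 60)^(-0.1332) = 329.7·59.39^(-0.1332) = 329.7·0.58042 = 191.364.
At 10084 K (t = 100.84):
  R = 329.7·(100.84 − 60)^(-0.1332) = 329.7·40.84^(-0.1332) = 329.7·0.61010 = 201.151.
Gain = 201.151 / 191.364 = 1.0511 → 1.051.

1.051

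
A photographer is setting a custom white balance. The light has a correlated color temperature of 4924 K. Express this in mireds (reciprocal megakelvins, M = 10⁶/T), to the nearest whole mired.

M = 10⁶ / 4924 = 203.087 → 203 mireds.

203 mireds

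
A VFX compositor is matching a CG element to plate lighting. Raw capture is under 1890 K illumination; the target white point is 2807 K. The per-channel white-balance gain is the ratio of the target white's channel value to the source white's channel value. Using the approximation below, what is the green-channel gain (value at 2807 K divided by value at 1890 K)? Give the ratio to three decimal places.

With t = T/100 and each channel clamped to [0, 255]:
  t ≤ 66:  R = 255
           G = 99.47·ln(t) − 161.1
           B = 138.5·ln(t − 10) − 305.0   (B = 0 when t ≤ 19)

At 1890 K (t = 18.9):
  G = 99.47·ln 18.9 − 161.1 = 99.47·2.9392 − 161.1 = 131.258.
At 2807 K (t = 28.07):
  G = 99.47·ln 28.07 − 161.1 = 99.47·3.3347 − 161.1 = 170.603.
Gain = 170.603 / 131.258 = 1.2997 → 1.300.

1.300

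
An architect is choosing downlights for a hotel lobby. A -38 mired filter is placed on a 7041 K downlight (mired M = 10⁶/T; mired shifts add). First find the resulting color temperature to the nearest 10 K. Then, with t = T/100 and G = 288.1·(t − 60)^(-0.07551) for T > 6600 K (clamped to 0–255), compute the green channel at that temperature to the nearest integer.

220

M_in = 10⁶/7041 = 142.03; M_out = 142.03 + (-38) = 104.03.
T_out = 10⁶/104.03 = 9613.0 K → 9610 K; t = 96.1.
G = 288.1·(96.1 − 60)^(-0.07551) = 288.1·36.1^(-0.07551) = 288.1·0.76277 = 219.754.
Rounded: 220.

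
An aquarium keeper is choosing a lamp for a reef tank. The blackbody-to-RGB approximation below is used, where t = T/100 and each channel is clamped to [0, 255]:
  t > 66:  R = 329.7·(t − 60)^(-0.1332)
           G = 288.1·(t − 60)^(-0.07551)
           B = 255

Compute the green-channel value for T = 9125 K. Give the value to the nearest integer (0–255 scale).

222

t = 9125/100 = 91.25; the t > 66 branch applies.
G = 288.1·(91.25 − 60)^(-0.07551) = 288.1·31.25^(-0.07551) = 288.1·0.77112 = 222.161.
Rounded: 222.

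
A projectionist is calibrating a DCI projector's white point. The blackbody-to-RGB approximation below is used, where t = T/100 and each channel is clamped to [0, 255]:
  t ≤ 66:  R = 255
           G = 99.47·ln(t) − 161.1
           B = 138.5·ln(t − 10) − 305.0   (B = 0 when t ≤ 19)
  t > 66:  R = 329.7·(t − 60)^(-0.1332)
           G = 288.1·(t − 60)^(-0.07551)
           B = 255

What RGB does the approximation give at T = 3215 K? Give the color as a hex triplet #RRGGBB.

t = 3215/100 = 32.15; the t ≤ 66 branch applies.
R = 255 by definition for t ≤ 66.
G = 99.47·ln 32.15 − 161.1 = 99.47·3.4704 − 161.1 = 184.102.
B = 138.5·ln(32.15 − 10) − 305.0 = 138.5·ln 22.15 − 305.0 = 138.5·3.0978 − 305.0 = 124.050.
Rounded: (255, 184, 124).
In hex: #FFB87C.

#FFB87C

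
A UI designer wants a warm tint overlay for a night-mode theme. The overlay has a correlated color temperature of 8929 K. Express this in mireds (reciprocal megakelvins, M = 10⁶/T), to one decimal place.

M = 10⁶ / 8929 = 111.995 → 112.0 mireds.

112.0 mireds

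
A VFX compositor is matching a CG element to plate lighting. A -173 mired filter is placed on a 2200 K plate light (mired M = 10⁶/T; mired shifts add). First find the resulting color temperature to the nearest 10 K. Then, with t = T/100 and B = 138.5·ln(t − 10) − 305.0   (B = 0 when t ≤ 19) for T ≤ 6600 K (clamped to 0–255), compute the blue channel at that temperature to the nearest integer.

144

M_in = 10⁶/2200 = 454.55; M_out = 454.55 + (-173) = 281.55.
T_out = 10⁶/281.55 = 3551.8 K → 3550 K; t = 35.5.
B = 138.5·ln(35.5 − 10) − 305.0 = 138.5·ln 25.5 − 305.0 = 138.5·3.2387 − 305.0 = 143.557.
Rounded: 144.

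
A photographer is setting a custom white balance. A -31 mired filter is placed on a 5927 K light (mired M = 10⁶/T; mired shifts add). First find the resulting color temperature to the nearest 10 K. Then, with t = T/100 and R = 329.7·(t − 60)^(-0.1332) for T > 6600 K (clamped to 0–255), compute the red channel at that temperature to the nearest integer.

M_in = 10⁶/5927 = 168.72; M_out = 168.72 + (-31) = 137.72.
T_out = 10⁶/137.72 = 7261.1 K → 7260 K; t = 72.6.
R = 329.7·(72.6 − 60)^(-0.1332) = 329.7·12.6^(-0.1332) = 329.7·0.71356 = 235.261.
Rounded: 235.

235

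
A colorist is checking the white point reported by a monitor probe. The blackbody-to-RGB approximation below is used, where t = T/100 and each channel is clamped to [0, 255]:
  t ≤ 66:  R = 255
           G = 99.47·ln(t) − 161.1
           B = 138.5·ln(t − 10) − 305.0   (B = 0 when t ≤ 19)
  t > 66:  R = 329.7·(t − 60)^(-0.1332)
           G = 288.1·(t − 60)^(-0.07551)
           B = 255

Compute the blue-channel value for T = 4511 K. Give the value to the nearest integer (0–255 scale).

188

t = 4511/100 = 45.11; the t ≤ 66 branch applies.
B = 138.5·ln(45.11 − 10) − 305.0 = 138.5·ln 35.11 − 305.0 = 138.5·3.5585 − 305.0 = 187.850.
Rounded: 188.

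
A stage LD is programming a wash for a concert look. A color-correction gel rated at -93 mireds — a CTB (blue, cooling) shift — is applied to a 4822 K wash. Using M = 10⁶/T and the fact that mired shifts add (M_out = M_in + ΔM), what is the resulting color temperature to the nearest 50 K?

8750 K

M_in = 10⁶/4822 = 207.38 mireds.
M_out = 207.38 + (-93) = 114.38 mireds.
T_out = 10⁶/114.38 = 8742.6 K → 8750 K.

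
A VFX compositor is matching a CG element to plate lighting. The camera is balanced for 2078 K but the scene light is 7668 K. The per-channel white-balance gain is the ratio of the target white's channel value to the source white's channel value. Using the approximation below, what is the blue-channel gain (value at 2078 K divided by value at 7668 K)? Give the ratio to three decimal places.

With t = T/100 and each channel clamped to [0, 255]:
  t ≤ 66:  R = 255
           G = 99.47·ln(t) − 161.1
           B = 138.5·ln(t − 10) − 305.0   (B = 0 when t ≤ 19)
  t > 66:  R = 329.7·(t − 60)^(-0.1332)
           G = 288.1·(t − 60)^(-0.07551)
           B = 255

At 7668 K (t = 76.68):
  B = 255 by definition for t > 66.
At 2078 K (t = 20.78):
  B = 138.5·ln(20.78 − 10) − 305.0 = 138.5·ln 10.78 − 305.0 = 138.5·2.3777 − 305.0 = 24.310.
Gain = 24.310 / 255.000 = 0.0953 → 0.095.

0.095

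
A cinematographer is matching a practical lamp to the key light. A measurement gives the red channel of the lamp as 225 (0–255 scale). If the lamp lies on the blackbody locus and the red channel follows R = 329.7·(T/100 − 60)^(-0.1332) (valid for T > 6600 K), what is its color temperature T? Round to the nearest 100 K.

7800 K

(t − 60)^(-0.1332) = 225/329.7 = 0.68244.
t − 60 = 0.68244^(1/-0.1332) = 0.68244^(-7.508) = 17.610, so t = 77.610.
T = 100·t = 7761 K → 7800 K to the nearest 100 K.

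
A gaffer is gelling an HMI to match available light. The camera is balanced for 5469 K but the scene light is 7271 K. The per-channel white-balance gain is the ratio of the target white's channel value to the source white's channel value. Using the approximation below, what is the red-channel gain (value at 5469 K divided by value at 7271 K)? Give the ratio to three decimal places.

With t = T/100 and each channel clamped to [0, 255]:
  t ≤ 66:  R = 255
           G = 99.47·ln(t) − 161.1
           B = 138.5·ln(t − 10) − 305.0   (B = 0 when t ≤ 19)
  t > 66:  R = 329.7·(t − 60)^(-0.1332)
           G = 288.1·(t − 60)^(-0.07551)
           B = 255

1.085

At 7271 K (t = 72.71):
  R = 329.7·(72.71 − 60)^(-0.1332) = 329.7·12.71^(-0.1332) = 329.7·0.71273 = 234.989.
At 5469 K (t = 54.69):
  R = 255 by definition for t ≤ 66.
Gain = 255.000 / 234.989 = 1.0852 → 1.085.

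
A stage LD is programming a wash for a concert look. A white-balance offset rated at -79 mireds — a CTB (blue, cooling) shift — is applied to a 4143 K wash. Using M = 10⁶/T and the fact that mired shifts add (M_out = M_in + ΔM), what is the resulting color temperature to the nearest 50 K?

M_in = 10⁶/4143 = 241.37 mireds.
M_out = 241.37 + (-79) = 162.37 mireds.
T_out = 10⁶/162.37 = 6158.7 K → 6150 K.

6150 K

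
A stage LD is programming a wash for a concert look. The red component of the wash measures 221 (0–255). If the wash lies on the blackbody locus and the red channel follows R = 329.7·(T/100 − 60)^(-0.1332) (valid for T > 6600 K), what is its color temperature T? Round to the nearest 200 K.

8000 K

(t − 60)^(-0.1332) = 221/329.7 = 0.67031.
t − 60 = 0.67031^(1/-0.1332) = 0.67031^(-7.508) = 20.149, so t = 80.149.
T = 100·t = 8015 K → 8000 K to the nearest 200 K.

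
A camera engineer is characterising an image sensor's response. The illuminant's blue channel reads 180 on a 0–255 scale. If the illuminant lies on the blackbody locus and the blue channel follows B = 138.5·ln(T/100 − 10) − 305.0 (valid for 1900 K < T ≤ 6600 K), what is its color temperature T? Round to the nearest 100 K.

ln(t − 10) = (180 + 305.0) / 138.5 = 3.5018.
t − 10 = e^3.5018 = 33.175, so t = 43.175.
T = 100·t = 4318 K → 4300 K to the nearest 100 K.

4300 K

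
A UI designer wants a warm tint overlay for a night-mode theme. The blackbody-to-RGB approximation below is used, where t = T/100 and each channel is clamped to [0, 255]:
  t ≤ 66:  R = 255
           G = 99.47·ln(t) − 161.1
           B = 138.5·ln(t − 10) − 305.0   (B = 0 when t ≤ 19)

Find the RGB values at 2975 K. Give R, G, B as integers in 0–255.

R=255, G=176, B=108

t = 2975/100 = 29.75; the t ≤ 66 branch applies.
R = 255 by definition for t ≤ 66.
G = 99.47·ln 29.75 − 161.1 = 99.47·3.3928 − 161.1 = 176.385.
B = 138.5·ln(29.75 − 10) − 305.0 = 138.5·ln 19.75 − 305.0 = 138.5·2.9832 − 305.0 = 108.167.
Rounded: (255, 176, 108).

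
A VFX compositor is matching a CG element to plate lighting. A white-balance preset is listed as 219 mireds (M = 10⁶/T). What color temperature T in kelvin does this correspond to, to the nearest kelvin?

4566 K

T = 10⁶ / 219 = 4566.21 K → 4566 K.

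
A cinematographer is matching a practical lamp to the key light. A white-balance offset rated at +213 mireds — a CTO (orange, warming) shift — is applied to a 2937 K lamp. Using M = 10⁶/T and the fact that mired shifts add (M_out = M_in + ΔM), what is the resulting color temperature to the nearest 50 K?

1800 K

M_in = 10⁶/2937 = 340.48 mireds.
M_out = 340.48 + (+213) = 553.48 mireds.
T_out = 10⁶/553.48 = 1806.7 K → 1800 K.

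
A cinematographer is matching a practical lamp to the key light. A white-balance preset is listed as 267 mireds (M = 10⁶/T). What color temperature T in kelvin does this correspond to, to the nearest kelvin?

3745 K

T = 10⁶ / 267 = 3745.32 K → 3745 K.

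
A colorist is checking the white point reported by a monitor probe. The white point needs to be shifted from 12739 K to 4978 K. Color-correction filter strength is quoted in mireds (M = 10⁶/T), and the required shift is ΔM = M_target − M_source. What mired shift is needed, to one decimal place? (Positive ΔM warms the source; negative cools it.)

M_source = 10⁶/12739 = 78.499; M_target = 10⁶/4978 = 200.884.
ΔM = 200.884 − 78.499 = 122.385 → +122.4 mireds, a warming shift.

+122.4 mireds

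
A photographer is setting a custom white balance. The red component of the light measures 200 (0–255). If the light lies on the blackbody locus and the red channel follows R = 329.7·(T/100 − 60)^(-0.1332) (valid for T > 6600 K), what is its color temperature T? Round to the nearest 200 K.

10200 K

(t − 60)^(-0.1332) = 200/329.7 = 0.60661.
t − 60 = 0.60661^(1/-0.1332) = 0.60661^(-7.508) = 42.638, so t = 102.638.
T = 100·t = 10264 K → 10200 K to the nearest 200 K.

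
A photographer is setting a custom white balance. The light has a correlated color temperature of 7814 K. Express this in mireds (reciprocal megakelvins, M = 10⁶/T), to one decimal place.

128.0 mireds

M = 10⁶ / 7814 = 127.975 → 128.0 mireds.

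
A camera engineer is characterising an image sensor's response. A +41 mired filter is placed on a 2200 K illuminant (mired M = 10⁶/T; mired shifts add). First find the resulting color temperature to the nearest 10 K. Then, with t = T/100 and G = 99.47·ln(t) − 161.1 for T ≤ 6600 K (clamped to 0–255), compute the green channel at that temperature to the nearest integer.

M_in = 10⁶/2200 = 454.55; M_out = 454.55 + (+41) = 495.55.
T_out = 10⁶/495.55 = 2018.0 K → 2020 K; t = 20.2.
G = 99.47·ln 20.2 − 161.1 = 99.47·3.0057 − 161.1 = 137.875.
Rounded: 138.

138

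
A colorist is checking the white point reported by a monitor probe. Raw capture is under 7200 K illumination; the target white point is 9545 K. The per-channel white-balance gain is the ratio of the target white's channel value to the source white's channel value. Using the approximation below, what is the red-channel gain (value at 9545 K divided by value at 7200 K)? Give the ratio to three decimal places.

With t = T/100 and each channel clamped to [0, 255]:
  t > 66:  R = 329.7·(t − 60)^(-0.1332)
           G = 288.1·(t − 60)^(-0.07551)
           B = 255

0.866

At 7200 K (t = 72):
  R = 329.7·(72 − 60)^(-0.1332) = 329.7·12^(-0.1332) = 329.7·0.71821 = 236.795.
At 9545 K (t = 95.45):
  R = 329.7·(95.45 − 60)^(-0.1332) = 329.7·35.45^(-0.1332) = 329.7·0.62171 = 204.979.
Gain = 204.979 / 236.795 = 0.8656 → 0.866.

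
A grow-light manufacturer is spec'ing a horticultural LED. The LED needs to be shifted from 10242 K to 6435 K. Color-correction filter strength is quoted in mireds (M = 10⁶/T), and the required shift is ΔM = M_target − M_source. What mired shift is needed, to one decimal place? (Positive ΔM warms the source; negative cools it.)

+57.8 mireds

M_source = 10⁶/10242 = 97.637; M_target = 10⁶/6435 = 155.400.
ΔM = 155.400 − 97.637 = 57.763 → +57.8 mireds, a warming shift.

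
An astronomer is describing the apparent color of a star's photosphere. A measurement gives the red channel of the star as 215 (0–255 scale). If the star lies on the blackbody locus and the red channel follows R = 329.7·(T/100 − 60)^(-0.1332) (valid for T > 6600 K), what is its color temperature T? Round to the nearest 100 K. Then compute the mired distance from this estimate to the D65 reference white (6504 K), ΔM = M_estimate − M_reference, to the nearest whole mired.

-36 mireds

(t − 60)^(-0.1332) = 215/329.7 = 0.65211.
t − 60 = 0.65211^(1/-0.1332) = 0.65211^(-7.508) = 24.774, so t = 84.774.
T = 100·t = 8477 K → 8500 K to the nearest 100 K.
M_estimate = 10⁶/8500 = 117.65; M_reference = 10⁶/6504 = 153.75.
ΔM = 117.65 − 153.75 = -36.10 → -36 mireds.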